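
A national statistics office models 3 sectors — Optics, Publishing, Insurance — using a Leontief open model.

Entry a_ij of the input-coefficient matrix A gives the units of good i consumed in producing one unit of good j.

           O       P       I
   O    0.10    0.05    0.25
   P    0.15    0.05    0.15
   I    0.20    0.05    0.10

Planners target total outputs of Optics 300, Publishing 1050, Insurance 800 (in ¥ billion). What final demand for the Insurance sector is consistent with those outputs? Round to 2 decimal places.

d_I = 607.50

I − A =
  [   0.90    -0.05    -0.25]
  [  -0.15     0.95    -0.15]
  [  -0.20    -0.05     0.90]
d = (I − A) x:
  d_O = (+0.90)·300 + (-0.05)·1050 + (-0.25)·800 = 17.50
  d_P = (-0.15)·300 + (+0.95)·1050 + (-0.15)·800 = 832.50
  d_I = (-0.20)·300 + (-0.05)·1050 + (+0.90)·800 = 607.50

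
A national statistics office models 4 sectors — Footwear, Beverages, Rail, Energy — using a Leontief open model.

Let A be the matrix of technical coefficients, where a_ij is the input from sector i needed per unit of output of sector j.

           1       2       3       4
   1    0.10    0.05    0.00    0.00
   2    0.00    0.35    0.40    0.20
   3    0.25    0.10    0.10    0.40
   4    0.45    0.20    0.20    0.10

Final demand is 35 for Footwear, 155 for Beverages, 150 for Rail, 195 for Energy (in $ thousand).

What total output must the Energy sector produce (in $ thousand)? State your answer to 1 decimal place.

I − A =
  [   0.90    -0.05     0.00     0.00]
  [   0.00     0.65    -0.40    -0.20]
  [  -0.25    -0.10     0.90    -0.40]
  [  -0.45    -0.20    -0.20     0.90]
Compute the cofactors C_ij = (−1)^(i+j)·(3×3 minor ij) of I−A; the adjugate is their transpose:
adj(I−A) = Cᵀ =
  [ 0.36650   0.03650   0.02000   0.01700]
  [ 0.25300   0.65700   0.36000   0.30600]
  [ 0.26225   0.17325   0.48600   0.25450]
  [ 0.29775   0.20275   0.19800   0.48550]
det(I−A) = Σ_j (I−A)_1j·C_1j = (0.90)(0.36650) + (-0.05)(0.25300) + (0.00)(0.26225) + (0.00)(0.29775) = 0.3172
(I − A)⁻¹ = adj(I−A) / det(I−A) ≈
  [   1.1554     0.1151     0.0631     0.0536]
  [   0.7976     2.0712     1.1349     0.9647]
  [   0.8268     0.5462     1.5322     0.8023]
  [   0.9387     0.6392     0.6242     1.5306]
x = (I − A)⁻¹ d = adj(I−A)·d / det(I−A), with det(I−A) = 0.3172:
  x_1 = (0.36650·35 + 0.03650·155 + 0.02000·150 + 0.01700·195) / 0.3172 = 24.80 / 0.3172 ≈ 78.2
  x_2 = (0.25300·35 + 0.65700·155 + 0.36000·150 + 0.30600·195) / 0.3172 = 224.36 / 0.3172 ≈ 707.3
  x_3 = (0.26225·35 + 0.17325·155 + 0.48600·150 + 0.25450·195) / 0.3172 = 158.56 / 0.3172 ≈ 499.9
  x_4 = (0.29775·35 + 0.20275·155 + 0.19800·150 + 0.48550·195) / 0.3172 = 166.22 / 0.3172 ≈ 524.0

x_4 = 524.0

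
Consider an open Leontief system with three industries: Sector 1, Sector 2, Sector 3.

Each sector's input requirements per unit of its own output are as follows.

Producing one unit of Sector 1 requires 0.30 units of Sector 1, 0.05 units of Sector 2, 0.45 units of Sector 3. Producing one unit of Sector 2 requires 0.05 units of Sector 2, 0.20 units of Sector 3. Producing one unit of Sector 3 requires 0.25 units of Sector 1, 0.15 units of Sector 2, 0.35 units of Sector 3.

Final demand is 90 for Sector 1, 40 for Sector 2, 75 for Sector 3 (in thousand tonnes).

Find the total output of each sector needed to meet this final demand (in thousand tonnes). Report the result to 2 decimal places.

I − A =
  [   0.70     0.00    -0.25]
  [  -0.05     0.95    -0.15]
  [  -0.45    -0.20     0.65]
Cofactors of I−A, C_ij = (−1)^(i+j)·(minor ij) (rows/columns in the sector order above):
  C_11 = (0.95)(0.65) − (-0.15)(-0.20) = 0.5875
  C_12 = −[(-0.05)(0.65) − (-0.15)(-0.45)] = 0.1000
  C_13 = (-0.05)(-0.20) − (0.95)(-0.45) = 0.4375
  C_21 = −[(0.00)(0.65) − (-0.25)(-0.20)] = 0.0500
  C_22 = (0.70)(0.65) − (-0.25)(-0.45) = 0.3425
  C_23 = −[(0.70)(-0.20) − (0.00)(-0.45)] = 0.1400
  C_31 = (0.00)(-0.15) − (-0.25)(0.95) = 0.2375
  C_32 = −[(0.70)(-0.15) − (-0.25)(-0.05)] = 0.1175
  C_33 = (0.70)(0.95) − (0.00)(-0.05) = 0.6650
det(I−A) = Σ_j (I−A)_1j·C_1j = (0.70)(0.5875) + (0.00)(0.1000) + (-0.25)(0.4375) = 0.301875
adj(I−A) = Cᵀ =
  [ 0.5875   0.0500   0.2375]
  [ 0.1000   0.3425   0.1175]
  [ 0.4375   0.1400   0.6650]
(I − A)⁻¹ = adj(I−A) / det(I−A) ≈
  [   1.9462     0.1656     0.7867]
  [   0.3313     1.1346     0.3892]
  [   1.4493     0.4638     2.2029]
x = (I − A)⁻¹ d = adj(I−A)·d / det(I−A), with det(I−A) = 0.301875:
  x_1 = (0.5875·90 + 0.0500·40 + 0.2375·75) / 0.301875 = 72.6875 / 0.301875 ≈ 240.79
  x_2 = (0.1000·90 + 0.3425·40 + 0.1175·75) / 0.301875 = 31.5125 / 0.301875 ≈ 104.39
  x_3 = (0.4375·90 + 0.1400·40 + 0.6650·75) / 0.301875 = 94.85 / 0.301875 ≈ 314.20

x_1 = 240.79, x_2 = 104.39, x_3 = 314.20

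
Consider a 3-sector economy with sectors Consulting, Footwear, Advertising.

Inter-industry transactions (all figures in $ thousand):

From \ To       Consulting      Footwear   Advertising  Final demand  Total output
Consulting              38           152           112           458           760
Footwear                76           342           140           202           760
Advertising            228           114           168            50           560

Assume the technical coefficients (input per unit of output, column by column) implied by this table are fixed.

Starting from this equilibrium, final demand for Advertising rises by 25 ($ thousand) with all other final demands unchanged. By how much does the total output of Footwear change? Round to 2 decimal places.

Δx_2 = 24.28

Technical coefficients a_ij = z_ij / X_j:
  a_11 = 38/760 = 0.05, a_21 = 76/760 = 0.10, a_31 = 228/760 = 0.30
  a_12 = 152/760 = 0.20, a_22 = 342/760 = 0.45, a_32 = 114/760 = 0.15
  a_13 = 112/560 = 0.20, a_23 = 140/560 = 0.25, a_33 = 168/560 = 0.30
I − A =
  [   0.95    -0.20    -0.20]
  [  -0.10     0.55    -0.25]
  [  -0.30    -0.15     0.70]
Cofactors of I−A, C_ij = (−1)^(i+j)·(minor ij) (rows/columns in the sector order above):
  C_11 = (0.55)(0.70) − (-0.25)(-0.15) = 0.3475
  C_12 = −[(-0.10)(0.70) − (-0.25)(-0.30)] = 0.1450
  C_13 = (-0.10)(-0.15) − (0.55)(-0.30) = 0.1800
  C_21 = −[(-0.20)(0.70) − (-0.20)(-0.15)] = 0.1700
  C_22 = (0.95)(0.70) − (-0.20)(-0.30) = 0.6050
  C_23 = −[(0.95)(-0.15) − (-0.20)(-0.30)] = 0.2025
  C_31 = (-0.20)(-0.25) − (-0.20)(0.55) = 0.1600
  C_32 = −[(0.95)(-0.25) − (-0.20)(-0.10)] = 0.2575
  C_33 = (0.95)(0.55) − (-0.20)(-0.10) = 0.5025
det(I−A) = Σ_j (I−A)_1j·C_1j = (0.95)(0.3475) + (-0.20)(0.1450) + (-0.20)(0.1800) = 0.265125
adj(I−A) = Cᵀ =
  [ 0.3475   0.1700   0.1600]
  [ 0.1450   0.6050   0.2575]
  [ 0.1800   0.2025   0.5025]
(I − A)⁻¹ = adj(I−A) / det(I−A) ≈
  [   1.3107     0.6412     0.6035]
  [   0.5469     2.2819     0.9712]
  [   0.6789     0.7638     1.8953]
Δx = (I − A)⁻¹ Δd with Δd having +25 in the Advertising component and 0 elsewhere.
So Δx_2 = L_23 · (+25), where L_23 = adj(I−A)_23 / det(I−A) = 0.2575 / 0.265125.
Δx_2 = 0.2575 × (+25) / 0.265125 = 6.4375 / 0.265125 ≈ 24.28.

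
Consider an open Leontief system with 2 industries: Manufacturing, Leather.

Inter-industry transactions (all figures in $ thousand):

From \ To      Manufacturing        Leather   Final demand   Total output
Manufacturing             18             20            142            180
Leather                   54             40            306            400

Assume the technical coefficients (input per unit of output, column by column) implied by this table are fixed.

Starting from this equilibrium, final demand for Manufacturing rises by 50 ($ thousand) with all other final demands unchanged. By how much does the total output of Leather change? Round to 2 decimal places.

Δx_L = 18.87

Technical coefficients a_ij = z_ij / X_j:
  a_MM = 18/180 = 0.10, a_LM = 54/180 = 0.30
  a_ML = 20/400 = 0.05, a_LL = 40/400 = 0.10
I − A =
  [   0.90    -0.05]
  [  -0.30     0.90]
det(I−A) = (0.90)(0.90) − (-0.05)(-0.30) = 0.7950
adj(I−A) = [[0.90, 0.05], [0.30, 0.90]]
(I − A)⁻¹ = adj(I−A) / det(I−A) ≈
  [   1.1321     0.0629]
  [   0.3774     1.1321]
Δx = (I − A)⁻¹ Δd with Δd having +50 in the Manufacturing component and 0 elsewhere.
So Δx_L = L_LM · (+50), where L_LM = adj(I−A)_LM / det(I−A) = 0.30 / 0.7950.
Δx_L = 0.30 × (+50) / 0.7950 = 15.00 / 0.7950 ≈ 18.87.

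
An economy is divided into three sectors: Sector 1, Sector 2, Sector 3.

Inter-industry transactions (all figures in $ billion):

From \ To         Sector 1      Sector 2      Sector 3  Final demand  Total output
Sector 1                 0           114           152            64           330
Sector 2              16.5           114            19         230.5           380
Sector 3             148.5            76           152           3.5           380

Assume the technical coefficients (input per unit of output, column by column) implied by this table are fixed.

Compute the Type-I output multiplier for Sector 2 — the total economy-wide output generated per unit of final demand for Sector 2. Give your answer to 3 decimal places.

Technical coefficients a_ij = z_ij / X_j:
  a_11 = 0/330 = 0.00, a_21 = 16.5/330 = 0.05, a_31 = 148.5/330 = 0.45
  a_12 = 114/380 = 0.30, a_22 = 114/380 = 0.30, a_32 = 76/380 = 0.20
  a_13 = 152/380 = 0.40, a_23 = 19/380 = 0.05, a_33 = 152/380 = 0.40
I − A =
  [   1.00    -0.30    -0.40]
  [  -0.05     0.70    -0.05]
  [  -0.45    -0.20     0.60]
Cofactors of I−A, C_ij = (−1)^(i+j)·(minor ij) (rows/columns in the sector order above):
  C_11 = (0.70)(0.60) − (-0.05)(-0.20) = 0.4100
  C_12 = −[(-0.05)(0.60) − (-0.05)(-0.45)] = 0.0525
  C_13 = (-0.05)(-0.20) − (0.70)(-0.45) = 0.3250
  C_21 = −[(-0.30)(0.60) − (-0.40)(-0.20)] = 0.2600
  C_22 = (1.00)(0.60) − (-0.40)(-0.45) = 0.4200
  C_23 = −[(1.00)(-0.20) − (-0.30)(-0.45)] = 0.3350
  C_31 = (-0.30)(-0.05) − (-0.40)(0.70) = 0.2950
  C_32 = −[(1.00)(-0.05) − (-0.40)(-0.05)] = 0.0700
  C_33 = (1.00)(0.70) − (-0.30)(-0.05) = 0.6850
det(I−A) = Σ_j (I−A)_1j·C_1j = (1.00)(0.4100) + (-0.30)(0.0525) + (-0.40)(0.3250) = 0.26425
adj(I−A) = Cᵀ =
  [ 0.4100   0.2600   0.2950]
  [ 0.0525   0.4200   0.0700]
  [ 0.3250   0.3350   0.6850]
(I − A)⁻¹ = adj(I−A) / det(I−A) ≈
  [   1.5516     0.9839     1.1164]
  [   0.1987     1.5894     0.2649]
  [   1.2299     1.2677     2.5922]
The output multiplier for sector j is the column-j sum of the Leontief inverse (I − A)⁻¹ = adj(I−A) / det(I−A).
Column 2 of adj(I−A): (0.2600, 0.4200, 0.3350); det(I−A) = 0.26425.
m_2 = (0.2600 + 0.4200 + 0.3350) / 0.26425 = 1.015 / 0.26425 ≈ 3.841.

m_2 = 3.841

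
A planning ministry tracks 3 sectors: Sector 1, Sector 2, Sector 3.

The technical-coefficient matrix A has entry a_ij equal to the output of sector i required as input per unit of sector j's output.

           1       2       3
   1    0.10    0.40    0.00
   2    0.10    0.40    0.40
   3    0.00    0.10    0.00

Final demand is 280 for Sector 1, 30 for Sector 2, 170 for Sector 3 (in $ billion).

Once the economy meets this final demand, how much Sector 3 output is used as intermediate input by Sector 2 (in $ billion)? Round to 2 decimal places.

z_32 = 25.04

I − A =
  [   0.90    -0.40     0.00]
  [  -0.10     0.60    -0.40]
  [   0.00    -0.10     1.00]
Cofactors of I−A, C_ij = (−1)^(i+j)·(minor ij) (rows/columns in the sector order above):
  C_11 = (0.60)(1.00) − (-0.40)(-0.10) = 0.5600
  C_12 = −[(-0.10)(1.00) − (-0.40)(0.00)] = 0.1000
  C_13 = (-0.10)(-0.10) − (0.60)(0.00) = 0.0100
  C_21 = −[(-0.40)(1.00) − (0.00)(-0.10)] = 0.4000
  C_22 = (0.90)(1.00) − (0.00)(0.00) = 0.9000
  C_23 = −[(0.90)(-0.10) − (-0.40)(0.00)] = 0.0900
  C_31 = (-0.40)(-0.40) − (0.00)(0.60) = 0.1600
  C_32 = −[(0.90)(-0.40) − (0.00)(-0.10)] = 0.3600
  C_33 = (0.90)(0.60) − (-0.40)(-0.10) = 0.5000
det(I−A) = Σ_j (I−A)_1j·C_1j = (0.90)(0.5600) + (-0.40)(0.1000) + (0.00)(0.0100) = 0.4640
adj(I−A) = Cᵀ =
  [ 0.5600   0.4000   0.1600]
  [ 0.1000   0.9000   0.3600]
  [ 0.0100   0.0900   0.5000]
(I − A)⁻¹ = adj(I−A) / det(I−A) ≈
  [   1.2069     0.8621     0.3448]
  [   0.2155     1.9397     0.7759]
  [   0.0216     0.1940     1.0776]
First solve x = (I − A)⁻¹ d = adj(I−A)·d / det(I−A); in particular x_2 = (0.1000·280 + 0.9000·30 + 0.3600·170) / 0.4640 = 116.20 / 0.4640 ≈ 250.4310.
Intermediate flow from 3 to 2: z_32 = a_32 · x_2 = 0.10 × 116.20 / 0.4640 = 11.62 / 0.4640 ≈ 25.04.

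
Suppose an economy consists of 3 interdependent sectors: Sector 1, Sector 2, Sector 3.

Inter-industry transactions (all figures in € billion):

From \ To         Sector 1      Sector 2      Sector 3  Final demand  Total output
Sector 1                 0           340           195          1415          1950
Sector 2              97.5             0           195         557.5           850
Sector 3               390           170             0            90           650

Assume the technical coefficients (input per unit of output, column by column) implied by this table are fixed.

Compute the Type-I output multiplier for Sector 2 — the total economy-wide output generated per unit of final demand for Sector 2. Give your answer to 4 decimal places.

Technical coefficients a_ij = z_ij / X_j:
  a_11 = 0/1950 = 0.00, a_21 = 97.5/1950 = 0.05, a_31 = 390/1950 = 0.20
  a_12 = 340/850 = 0.40, a_22 = 0/850 = 0.00, a_32 = 170/850 = 0.20
  a_13 = 195/650 = 0.30, a_23 = 195/650 = 0.30, a_33 = 0/650 = 0.00
I − A =
  [   1.00    -0.40    -0.30]
  [  -0.05     1.00    -0.30]
  [  -0.20    -0.20     1.00]
Cofactors of I−A, C_ij = (−1)^(i+j)·(minor ij) (rows/columns in the sector order above):
  C_11 = (1.00)(1.00) − (-0.30)(-0.20) = 0.9400
  C_12 = −[(-0.05)(1.00) − (-0.30)(-0.20)] = 0.1100
  C_13 = (-0.05)(-0.20) − (1.00)(-0.20) = 0.2100
  C_21 = −[(-0.40)(1.00) − (-0.30)(-0.20)] = 0.4600
  C_22 = (1.00)(1.00) − (-0.30)(-0.20) = 0.9400
  C_23 = −[(1.00)(-0.20) − (-0.40)(-0.20)] = 0.2800
  C_31 = (-0.40)(-0.30) − (-0.30)(1.00) = 0.4200
  C_32 = −[(1.00)(-0.30) − (-0.30)(-0.05)] = 0.3150
  C_33 = (1.00)(1.00) − (-0.40)(-0.05) = 0.9800
det(I−A) = Σ_j (I−A)_1j·C_1j = (1.00)(0.9400) + (-0.40)(0.1100) + (-0.30)(0.2100) = 0.8330
adj(I−A) = Cᵀ =
  [ 0.9400   0.4600   0.4200]
  [ 0.1100   0.9400   0.3150]
  [ 0.2100   0.2800   0.9800]
(I − A)⁻¹ = adj(I−A) / det(I−A) ≈
  [   1.12845     0.55222     0.50420]
  [   0.13205     1.12845     0.37815]
  [   0.25210     0.33613     1.17647]
The output multiplier for sector j is the column-j sum of the Leontief inverse (I − A)⁻¹ = adj(I−A) / det(I−A).
Column 2 of adj(I−A): (0.4600, 0.9400, 0.2800); det(I−A) = 0.8330.
m_2 = (0.4600 + 0.9400 + 0.2800) / 0.8330 = 1.68 / 0.8330 ≈ 2.0168.

m_2 = 2.0168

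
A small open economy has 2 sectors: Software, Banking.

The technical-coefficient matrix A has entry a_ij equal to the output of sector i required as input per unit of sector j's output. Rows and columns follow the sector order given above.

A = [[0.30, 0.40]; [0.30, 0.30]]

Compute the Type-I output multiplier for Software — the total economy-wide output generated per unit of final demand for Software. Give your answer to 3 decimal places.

m_S = 2.703

I − A =
  [   0.70    -0.40]
  [  -0.30     0.70]
det(I−A) = (0.70)(0.70) − (-0.40)(-0.30) = 0.3700
adj(I−A) = [[0.70, 0.40], [0.30, 0.70]]
(I − A)⁻¹ = adj(I−A) / det(I−A) ≈
  [   1.8919     1.0811]
  [   0.8108     1.8919]
The output multiplier for sector j is the column-j sum of the Leontief inverse (I − A)⁻¹ = adj(I−A) / det(I−A).
Column S of adj(I−A): (0.70, 0.30); det(I−A) = 0.3700.
m_S = (0.70 + 0.30) / 0.3700 = 1.00 / 0.3700 ≈ 2.703.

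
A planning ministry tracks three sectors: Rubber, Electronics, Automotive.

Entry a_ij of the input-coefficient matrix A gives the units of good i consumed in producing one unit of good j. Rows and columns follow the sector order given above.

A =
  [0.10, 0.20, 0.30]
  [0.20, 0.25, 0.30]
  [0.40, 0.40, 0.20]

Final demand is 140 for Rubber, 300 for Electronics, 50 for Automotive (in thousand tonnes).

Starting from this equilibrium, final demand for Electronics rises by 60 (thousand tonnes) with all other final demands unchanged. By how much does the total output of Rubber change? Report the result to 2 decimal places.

Δx_1 = 64.12

I − A =
  [   0.90    -0.20    -0.30]
  [  -0.20     0.75    -0.30]
  [  -0.40    -0.40     0.80]
Cofactors of I−A, C_ij = (−1)^(i+j)·(minor ij) (rows/columns in the sector order above):
  C_11 = (0.75)(0.80) − (-0.30)(-0.40) = 0.4800
  C_12 = −[(-0.20)(0.80) − (-0.30)(-0.40)] = 0.2800
  C_13 = (-0.20)(-0.40) − (0.75)(-0.40) = 0.3800
  C_21 = −[(-0.20)(0.80) − (-0.30)(-0.40)] = 0.2800
  C_22 = (0.90)(0.80) − (-0.30)(-0.40) = 0.6000
  C_23 = −[(0.90)(-0.40) − (-0.20)(-0.40)] = 0.4400
  C_31 = (-0.20)(-0.30) − (-0.30)(0.75) = 0.2850
  C_32 = −[(0.90)(-0.30) − (-0.30)(-0.20)] = 0.3300
  C_33 = (0.90)(0.75) − (-0.20)(-0.20) = 0.6350
det(I−A) = Σ_j (I−A)_1j·C_1j = (0.90)(0.4800) + (-0.20)(0.2800) + (-0.30)(0.3800) = 0.2620
adj(I−A) = Cᵀ =
  [ 0.4800   0.2800   0.2850]
  [ 0.2800   0.6000   0.3300]
  [ 0.3800   0.4400   0.6350]
(I − A)⁻¹ = adj(I−A) / det(I−A) ≈
  [   1.8321     1.0687     1.0878]
  [   1.0687     2.2901     1.2595]
  [   1.4504     1.6794     2.4237]
Δx = (I − A)⁻¹ Δd with Δd having +60 in the Electronics component and 0 elsewhere.
So Δx_1 = L_12 · (+60), where L_12 = adj(I−A)_12 / det(I−A) = 0.2800 / 0.2620.
Δx_1 = 0.2800 × (+60) / 0.2620 = 16.80 / 0.2620 ≈ 64.12.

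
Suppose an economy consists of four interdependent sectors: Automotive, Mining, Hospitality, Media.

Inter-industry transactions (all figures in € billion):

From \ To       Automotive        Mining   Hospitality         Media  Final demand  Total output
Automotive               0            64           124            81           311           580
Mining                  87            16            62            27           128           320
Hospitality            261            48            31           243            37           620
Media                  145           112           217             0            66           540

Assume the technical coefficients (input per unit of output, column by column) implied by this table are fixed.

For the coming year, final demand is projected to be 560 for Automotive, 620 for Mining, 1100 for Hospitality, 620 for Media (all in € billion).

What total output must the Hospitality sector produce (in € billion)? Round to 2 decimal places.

x_3 = 3818.35

Technical coefficients a_ij = z_ij / X_j:
  a_11 = 0/580 = 0.00, a_21 = 87/580 = 0.15, a_31 = 261/580 = 0.45, a_41 = 145/580 = 0.25
  a_12 = 64/320 = 0.20, a_22 = 16/320 = 0.05, a_32 = 48/320 = 0.15, a_42 = 112/320 = 0.35
  a_13 = 124/620 = 0.20, a_23 = 62/620 = 0.10, a_33 = 31/620 = 0.05, a_43 = 217/620 = 0.35
  a_14 = 81/540 = 0.15, a_24 = 27/540 = 0.05, a_34 = 243/540 = 0.45, a_44 = 0/540 = 0.00
I − A =
  [   1.00    -0.20    -0.20    -0.15]
  [  -0.15     0.95    -0.10    -0.05]
  [  -0.45    -0.15     0.95    -0.45]
  [  -0.25    -0.35    -0.35     1.00]
Compute the cofactors C_ij = (−1)^(i+j)·(3×3 minor ij) of I−A; the adjugate is their transpose:
adj(I−A) = Cᵀ =
  [ 0.702875   0.277750   0.265125   0.238625]
  [ 0.194875   0.620750   0.154125   0.129625]
  [ 0.574500   0.438000   0.856500   0.493500]
  [ 0.445000   0.440000   0.420000   0.760000]
det(I−A) = Σ_j (I−A)_1j·C_1j = (1.00)(0.702875) + (-0.20)(0.194875) + (-0.20)(0.574500) + (-0.15)(0.445000) = 0.48225
(I − A)⁻¹ = adj(I−A) / det(I−A) ≈
  [   1.4575     0.5759     0.5498     0.4948]
  [   0.4041     1.2872     0.3196     0.2688]
  [   1.1913     0.9082     1.7760     1.0233]
  [   0.9228     0.9124     0.8709     1.5759]
x = (I − A)⁻¹ d = adj(I−A)·d / det(I−A), with det(I−A) = 0.48225:
  x_1 = (0.702875·560 + 0.277750·620 + 0.265125·1100 + 0.238625·620) / 0.48225 = 1005.40 / 0.48225 ≈ 2084.81
  x_2 = (0.194875·560 + 0.620750·620 + 0.154125·1100 + 0.129625·620) / 0.48225 = 743.90 / 0.48225 ≈ 1542.56
  x_3 = (0.574500·560 + 0.438000·620 + 0.856500·1100 + 0.493500·620) / 0.48225 = 1841.40 / 0.48225 ≈ 3818.35
  x_4 = (0.445000·560 + 0.440000·620 + 0.420000·1100 + 0.760000·620) / 0.48225 = 1455.20 / 0.48225 ≈ 3017.52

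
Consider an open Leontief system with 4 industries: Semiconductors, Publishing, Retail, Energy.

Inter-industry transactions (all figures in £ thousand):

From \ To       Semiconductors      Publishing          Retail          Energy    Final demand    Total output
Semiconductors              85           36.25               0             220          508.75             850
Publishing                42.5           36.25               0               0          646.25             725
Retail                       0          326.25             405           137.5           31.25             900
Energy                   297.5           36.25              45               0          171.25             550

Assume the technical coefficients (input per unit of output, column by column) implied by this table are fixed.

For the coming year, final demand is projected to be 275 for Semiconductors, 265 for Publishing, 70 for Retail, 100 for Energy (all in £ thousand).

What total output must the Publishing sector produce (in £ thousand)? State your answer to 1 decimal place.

x_P = 302.9

Technical coefficients a_ij = z_ij / X_j:
  a_SS = 85/850 = 0.10, a_PS = 42.5/850 = 0.05, a_RS = 0/850 = 0.00, a_ES = 297.5/850 = 0.35
  a_SP = 36.25/725 = 0.05, a_PP = 36.25/725 = 0.05, a_RP = 326.25/725 = 0.45, a_EP = 36.25/725 = 0.05
  a_SR = 0/900 = 0.00, a_PR = 0/900 = 0.00, a_RR = 405/900 = 0.45, a_ER = 45/900 = 0.05
  a_SE = 220/550 = 0.40, a_PE = 0/550 = 0.00, a_RE = 137.5/550 = 0.25, a_EE = 0/550 = 0.00
I − A =
  [   0.90    -0.05     0.00    -0.40]
  [  -0.05     0.95     0.00     0.00]
  [   0.00    -0.45     0.55    -0.25]
  [  -0.35    -0.05    -0.05     1.00]
Compute the cofactors C_ij = (−1)^(i+j)·(3×3 minor ij) of I−A; the adjugate is their transpose:
adj(I−A) = Cᵀ =
  [ 0.510625   0.046875   0.019000   0.209000]
  [ 0.026875   0.406750   0.001000   0.011000]
  [ 0.106250   0.357625   0.718500   0.222125]
  [ 0.185375   0.054625   0.042625   0.468875]
det(I−A) = Σ_j (I−A)_1j·C_1j = (0.90)(0.510625) + (-0.05)(0.026875) + (0.00)(0.106250) + (-0.40)(0.185375) = 0.38406875
(I − A)⁻¹ = adj(I−A) / det(I−A) ≈
  [   1.3295     0.1220     0.0495     0.5442]
  [   0.0700     1.0591     0.0026     0.0286]
  [   0.2766     0.9311     1.8708     0.5783]
  [   0.4827     0.1422     0.1110     1.2208]
x = (I − A)⁻¹ d = adj(I−A)·d / det(I−A), with det(I−A) = 0.38406875:
  x_S = (0.510625·275 + 0.046875·265 + 0.019000·70 + 0.209000·100) / 0.38406875 = 175.07375 / 0.38406875 ≈ 455.8
  x_P = (0.026875·275 + 0.406750·265 + 0.001000·70 + 0.011000·100) / 0.38406875 = 116.349375 / 0.38406875 ≈ 302.9
  x_R = (0.106250·275 + 0.357625·265 + 0.718500·70 + 0.222125·100) / 0.38406875 = 196.496875 / 0.38406875 ≈ 511.6
  x_E = (0.185375·275 + 0.054625·265 + 0.042625·70 + 0.468875·100) / 0.38406875 = 115.325 / 0.38406875 ≈ 300.3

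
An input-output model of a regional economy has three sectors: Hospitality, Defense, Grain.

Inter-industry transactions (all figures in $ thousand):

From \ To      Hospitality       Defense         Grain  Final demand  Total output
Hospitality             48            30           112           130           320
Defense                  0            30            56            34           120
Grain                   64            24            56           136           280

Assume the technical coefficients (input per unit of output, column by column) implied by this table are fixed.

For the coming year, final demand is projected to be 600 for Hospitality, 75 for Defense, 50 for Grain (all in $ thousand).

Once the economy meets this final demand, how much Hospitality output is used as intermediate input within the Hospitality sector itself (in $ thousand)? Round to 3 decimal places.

Technical coefficients a_ij = z_ij / X_j:
  a_HH = 48/320 = 0.15, a_DH = 0/320 = 0.00, a_GH = 64/320 = 0.20
  a_HD = 30/120 = 0.25, a_DD = 30/120 = 0.25, a_GD = 24/120 = 0.20
  a_HG = 112/280 = 0.40, a_DG = 56/280 = 0.20, a_GG = 56/280 = 0.20
I − A =
  [   0.85    -0.25    -0.40]
  [   0.00     0.75    -0.20]
  [  -0.20    -0.20     0.80]
Cofactors of I−A, C_ij = (−1)^(i+j)·(minor ij) (rows/columns in the sector order above):
  C_11 = (0.75)(0.80) − (-0.20)(-0.20) = 0.5600
  C_12 = −[(0.00)(0.80) − (-0.20)(-0.20)] = 0.0400
  C_13 = (0.00)(-0.20) − (0.75)(-0.20) = 0.1500
  C_21 = −[(-0.25)(0.80) − (-0.40)(-0.20)] = 0.2800
  C_22 = (0.85)(0.80) − (-0.40)(-0.20) = 0.6000
  C_23 = −[(0.85)(-0.20) − (-0.25)(-0.20)] = 0.2200
  C_31 = (-0.25)(-0.20) − (-0.40)(0.75) = 0.3500
  C_32 = −[(0.85)(-0.20) − (-0.40)(0.00)] = 0.1700
  C_33 = (0.85)(0.75) − (-0.25)(0.00) = 0.6375
det(I−A) = Σ_j (I−A)_1j·C_1j = (0.85)(0.5600) + (-0.25)(0.0400) + (-0.40)(0.1500) = 0.4060
adj(I−A) = Cᵀ =
  [ 0.5600   0.2800   0.3500]
  [ 0.0400   0.6000   0.1700]
  [ 0.1500   0.2200   0.6375]
(I − A)⁻¹ = adj(I−A) / det(I−A) ≈
  [   1.3793     0.6897     0.8621]
  [   0.0985     1.4778     0.4187]
  [   0.3695     0.5419     1.5702]
First solve x = (I − A)⁻¹ d = adj(I−A)·d / det(I−A); in particular x_H = (0.5600·600 + 0.2800·75 + 0.3500·50) / 0.4060 = 374.50 / 0.4060 ≈ 922.41379.
Intermediate flow from H to H: z_HH = a_HH · x_H = 0.15 × 374.50 / 0.4060 = 56.175 / 0.4060 ≈ 138.362.

z_HH = 138.362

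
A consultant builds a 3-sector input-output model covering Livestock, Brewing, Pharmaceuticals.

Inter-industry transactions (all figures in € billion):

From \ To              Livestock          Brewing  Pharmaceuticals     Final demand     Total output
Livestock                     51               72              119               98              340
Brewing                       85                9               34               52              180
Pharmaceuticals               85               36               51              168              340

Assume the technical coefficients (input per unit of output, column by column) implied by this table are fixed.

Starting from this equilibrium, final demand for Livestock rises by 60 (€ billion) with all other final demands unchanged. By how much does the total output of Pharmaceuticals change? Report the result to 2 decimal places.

Technical coefficients a_ij = z_ij / X_j:
  a_LL = 51/340 = 0.15, a_BL = 85/340 = 0.25, a_PL = 85/340 = 0.25
  a_LB = 72/180 = 0.40, a_BB = 9/180 = 0.05, a_PB = 36/180 = 0.20
  a_LP = 119/340 = 0.35, a_BP = 34/340 = 0.10, a_PP = 51/340 = 0.15
I − A =
  [   0.85    -0.40    -0.35]
  [  -0.25     0.95    -0.10]
  [  -0.25    -0.20     0.85]
Cofactors of I−A, C_ij = (−1)^(i+j)·(minor ij) (rows/columns in the sector order above):
  C_11 = (0.95)(0.85) − (-0.10)(-0.20) = 0.7875
  C_12 = −[(-0.25)(0.85) − (-0.10)(-0.25)] = 0.2375
  C_13 = (-0.25)(-0.20) − (0.95)(-0.25) = 0.2875
  C_21 = −[(-0.40)(0.85) − (-0.35)(-0.20)] = 0.4100
  C_22 = (0.85)(0.85) − (-0.35)(-0.25) = 0.6350
  C_23 = −[(0.85)(-0.20) − (-0.40)(-0.25)] = 0.2700
  C_31 = (-0.40)(-0.10) − (-0.35)(0.95) = 0.3725
  C_32 = −[(0.85)(-0.10) − (-0.35)(-0.25)] = 0.1725
  C_33 = (0.85)(0.95) − (-0.40)(-0.25) = 0.7075
det(I−A) = Σ_j (I−A)_1j·C_1j = (0.85)(0.7875) + (-0.40)(0.2375) + (-0.35)(0.2875) = 0.47375
adj(I−A) = Cᵀ =
  [ 0.7875   0.4100   0.3725]
  [ 0.2375   0.6350   0.1725]
  [ 0.2875   0.2700   0.7075]
(I − A)⁻¹ = adj(I−A) / det(I−A) ≈
  [   1.6623     0.8654     0.7863]
  [   0.5013     1.3404     0.3641]
  [   0.6069     0.5699     1.4934]
Δx = (I − A)⁻¹ Δd with Δd having +60 in the Livestock component and 0 elsewhere.
So Δx_P = L_PL · (+60), where L_PL = adj(I−A)_PL / det(I−A) = 0.2875 / 0.47375.
Δx_P = 0.2875 × (+60) / 0.47375 = 17.25 / 0.47375 ≈ 36.41.

Δx_P = 36.41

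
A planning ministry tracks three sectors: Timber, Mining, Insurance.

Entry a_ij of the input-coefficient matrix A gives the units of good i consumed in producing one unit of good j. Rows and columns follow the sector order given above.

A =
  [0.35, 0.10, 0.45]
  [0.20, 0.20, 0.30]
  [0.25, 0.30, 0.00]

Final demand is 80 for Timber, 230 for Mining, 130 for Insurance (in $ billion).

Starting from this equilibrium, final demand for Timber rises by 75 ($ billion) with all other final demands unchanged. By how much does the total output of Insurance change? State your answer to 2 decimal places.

Δx_I = 61.51

I − A =
  [   0.65    -0.10    -0.45]
  [  -0.20     0.80    -0.30]
  [  -0.25    -0.30     1.00]
Cofactors of I−A, C_ij = (−1)^(i+j)·(minor ij) (rows/columns in the sector order above):
  C_11 = (0.80)(1.00) − (-0.30)(-0.30) = 0.7100
  C_12 = −[(-0.20)(1.00) − (-0.30)(-0.25)] = 0.2750
  C_13 = (-0.20)(-0.30) − (0.80)(-0.25) = 0.2600
  C_21 = −[(-0.10)(1.00) − (-0.45)(-0.30)] = 0.2350
  C_22 = (0.65)(1.00) − (-0.45)(-0.25) = 0.5375
  C_23 = −[(0.65)(-0.30) − (-0.10)(-0.25)] = 0.2200
  C_31 = (-0.10)(-0.30) − (-0.45)(0.80) = 0.3900
  C_32 = −[(0.65)(-0.30) − (-0.45)(-0.20)] = 0.2850
  C_33 = (0.65)(0.80) − (-0.10)(-0.20) = 0.5000
det(I−A) = Σ_j (I−A)_1j·C_1j = (0.65)(0.7100) + (-0.10)(0.2750) + (-0.45)(0.2600) = 0.3170
adj(I−A) = Cᵀ =
  [ 0.7100   0.2350   0.3900]
  [ 0.2750   0.5375   0.2850]
  [ 0.2600   0.2200   0.5000]
(I − A)⁻¹ = adj(I−A) / det(I−A) ≈
  [   2.2397     0.7413     1.2303]
  [   0.8675     1.6956     0.8991]
  [   0.8202     0.6940     1.5773]
Δx = (I − A)⁻¹ Δd with Δd having +75 in the Timber component and 0 elsewhere.
So Δx_I = L_IT · (+75), where L_IT = adj(I−A)_IT / det(I−A) = 0.2600 / 0.3170.
Δx_I = 0.2600 × (+75) / 0.3170 = 19.50 / 0.3170 ≈ 61.51.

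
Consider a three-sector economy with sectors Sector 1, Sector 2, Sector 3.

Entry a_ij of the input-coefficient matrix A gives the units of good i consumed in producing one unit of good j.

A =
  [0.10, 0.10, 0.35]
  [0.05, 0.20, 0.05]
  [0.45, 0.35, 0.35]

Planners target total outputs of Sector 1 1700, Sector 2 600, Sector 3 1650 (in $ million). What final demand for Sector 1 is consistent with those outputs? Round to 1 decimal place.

d_1 = 892.5

I − A =
  [   0.90    -0.10    -0.35]
  [  -0.05     0.80    -0.05]
  [  -0.45    -0.35     0.65]
d = (I − A) x:
  d_1 = (+0.90)·1700 + (-0.10)·600 + (-0.35)·1650 = 892.5
  d_2 = (-0.05)·1700 + (+0.80)·600 + (-0.05)·1650 = 312.5
  d_3 = (-0.45)·1700 + (-0.35)·600 + (+0.65)·1650 = 97.5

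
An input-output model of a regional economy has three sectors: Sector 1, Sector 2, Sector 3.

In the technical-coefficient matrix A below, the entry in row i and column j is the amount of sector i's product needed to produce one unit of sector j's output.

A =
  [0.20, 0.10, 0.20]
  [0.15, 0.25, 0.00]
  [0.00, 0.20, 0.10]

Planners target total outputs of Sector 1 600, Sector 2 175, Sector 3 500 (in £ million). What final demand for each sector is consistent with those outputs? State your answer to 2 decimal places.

I − A =
  [   0.80    -0.10    -0.20]
  [  -0.15     0.75     0.00]
  [   0.00    -0.20     0.90]
d = (I − A) x:
  d_1 = (+0.80)·600 + (-0.10)·175 + (-0.20)·500 = 362.50
  d_2 = (-0.15)·600 + (+0.75)·175 + (+0.00)·500 = 41.25
  d_3 = (+0.00)·600 + (-0.20)·175 + (+0.90)·500 = 415.00

d_1 = 362.50, d_2 = 41.25, d_3 = 415.00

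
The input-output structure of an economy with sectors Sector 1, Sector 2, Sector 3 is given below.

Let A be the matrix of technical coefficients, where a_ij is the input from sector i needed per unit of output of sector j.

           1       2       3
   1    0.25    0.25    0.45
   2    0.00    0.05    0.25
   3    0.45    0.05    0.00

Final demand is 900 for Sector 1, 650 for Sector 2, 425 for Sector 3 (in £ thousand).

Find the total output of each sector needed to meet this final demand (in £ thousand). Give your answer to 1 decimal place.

I − A =
  [   0.75    -0.25    -0.45]
  [   0.00     0.95    -0.25]
  [  -0.45    -0.05     1.00]
Cofactors of I−A, C_ij = (−1)^(i+j)·(minor ij) (rows/columns in the sector order above):
  C_11 = (0.95)(1.00) − (-0.25)(-0.05) = 0.9375
  C_12 = −[(0.00)(1.00) − (-0.25)(-0.45)] = 0.1125
  C_13 = (0.00)(-0.05) − (0.95)(-0.45) = 0.4275
  C_21 = −[(-0.25)(1.00) − (-0.45)(-0.05)] = 0.2725
  C_22 = (0.75)(1.00) − (-0.45)(-0.45) = 0.5475
  C_23 = −[(0.75)(-0.05) − (-0.25)(-0.45)] = 0.1500
  C_31 = (-0.25)(-0.25) − (-0.45)(0.95) = 0.4900
  C_32 = −[(0.75)(-0.25) − (-0.45)(0.00)] = 0.1875
  C_33 = (0.75)(0.95) − (-0.25)(0.00) = 0.7125
det(I−A) = Σ_j (I−A)_1j·C_1j = (0.75)(0.9375) + (-0.25)(0.1125) + (-0.45)(0.4275) = 0.482625
adj(I−A) = Cᵀ =
  [ 0.9375   0.2725   0.4900]
  [ 0.1125   0.5475   0.1875]
  [ 0.4275   0.1500   0.7125]
(I − A)⁻¹ = adj(I−A) / det(I−A) ≈
  [   1.9425     0.5646     1.0153]
  [   0.2331     1.1344     0.3885]
  [   0.8858     0.3108     1.4763]
x = (I − A)⁻¹ d = adj(I−A)·d / det(I−A), with det(I−A) = 0.482625:
  x_1 = (0.9375·900 + 0.2725·650 + 0.4900·425) / 0.482625 = 1229.125 / 0.482625 ≈ 2546.7
  x_2 = (0.1125·900 + 0.5475·650 + 0.1875·425) / 0.482625 = 536.8125 / 0.482625 ≈ 1112.3
  x_3 = (0.4275·900 + 0.1500·650 + 0.7125·425) / 0.482625 = 785.0625 / 0.482625 ≈ 1626.7

x_1 = 2546.7, x_2 = 1112.3, x_3 = 1626.7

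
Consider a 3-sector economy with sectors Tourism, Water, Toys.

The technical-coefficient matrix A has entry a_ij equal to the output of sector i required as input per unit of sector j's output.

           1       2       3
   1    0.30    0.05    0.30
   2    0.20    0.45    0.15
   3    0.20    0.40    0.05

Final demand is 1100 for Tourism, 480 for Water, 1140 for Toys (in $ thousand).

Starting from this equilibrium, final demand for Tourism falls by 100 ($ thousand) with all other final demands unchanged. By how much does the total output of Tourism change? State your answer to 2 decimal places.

I − A =
  [   0.70    -0.05    -0.30]
  [  -0.20     0.55    -0.15]
  [  -0.20    -0.40     0.95]
Cofactors of I−A, C_ij = (−1)^(i+j)·(minor ij) (rows/columns in the sector order above):
  C_11 = (0.55)(0.95) − (-0.15)(-0.40) = 0.4625
  C_12 = −[(-0.20)(0.95) − (-0.15)(-0.20)] = 0.2200
  C_13 = (-0.20)(-0.40) − (0.55)(-0.20) = 0.1900
  C_21 = −[(-0.05)(0.95) − (-0.30)(-0.40)] = 0.1675
  C_22 = (0.70)(0.95) − (-0.30)(-0.20) = 0.6050
  C_23 = −[(0.70)(-0.40) − (-0.05)(-0.20)] = 0.2900
  C_31 = (-0.05)(-0.15) − (-0.30)(0.55) = 0.1725
  C_32 = −[(0.70)(-0.15) − (-0.30)(-0.20)] = 0.1650
  C_33 = (0.70)(0.55) − (-0.05)(-0.20) = 0.3750
det(I−A) = Σ_j (I−A)_1j·C_1j = (0.70)(0.4625) + (-0.05)(0.2200) + (-0.30)(0.1900) = 0.25575
adj(I−A) = Cᵀ =
  [ 0.4625   0.1675   0.1725]
  [ 0.2200   0.6050   0.1650]
  [ 0.1900   0.2900   0.3750]
(I − A)⁻¹ = adj(I−A) / det(I−A) ≈
  [   1.8084     0.6549     0.6745]
  [   0.8602     2.3656     0.6452]
  [   0.7429     1.1339     1.4663]
Δx = (I − A)⁻¹ Δd with Δd having -100 in the Tourism component and 0 elsewhere.
So Δx_1 = L_11 · (-100), where L_11 = adj(I−A)_11 / det(I−A) = 0.4625 / 0.25575.
Δx_1 = 0.4625 × (-100) / 0.25575 = -46.25 / 0.25575 ≈ -180.84.

Δx_1 = -180.84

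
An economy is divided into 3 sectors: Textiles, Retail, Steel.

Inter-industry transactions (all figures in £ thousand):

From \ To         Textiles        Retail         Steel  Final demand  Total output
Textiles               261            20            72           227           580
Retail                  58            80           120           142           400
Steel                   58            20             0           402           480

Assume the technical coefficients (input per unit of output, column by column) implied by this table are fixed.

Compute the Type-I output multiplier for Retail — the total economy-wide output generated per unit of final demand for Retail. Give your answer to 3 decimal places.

m_2 = 1.509

Technical coefficients a_ij = z_ij / X_j:
  a_11 = 261/580 = 0.45, a_21 = 58/580 = 0.10, a_31 = 58/580 = 0.10
  a_12 = 20/400 = 0.05, a_22 = 80/400 = 0.20, a_32 = 20/400 = 0.05
  a_13 = 72/480 = 0.15, a_23 = 120/480 = 0.25, a_33 = 0/480 = 0.00
I − A =
  [   0.55    -0.05    -0.15]
  [  -0.10     0.80    -0.25]
  [  -0.10    -0.05     1.00]
Cofactors of I−A, C_ij = (−1)^(i+j)·(minor ij) (rows/columns in the sector order above):
  C_11 = (0.80)(1.00) − (-0.25)(-0.05) = 0.7875
  C_12 = −[(-0.10)(1.00) − (-0.25)(-0.10)] = 0.1250
  C_13 = (-0.10)(-0.05) − (0.80)(-0.10) = 0.0850
  C_21 = −[(-0.05)(1.00) − (-0.15)(-0.05)] = 0.0575
  C_22 = (0.55)(1.00) − (-0.15)(-0.10) = 0.5350
  C_23 = −[(0.55)(-0.05) − (-0.05)(-0.10)] = 0.0325
  C_31 = (-0.05)(-0.25) − (-0.15)(0.80) = 0.1325
  C_32 = −[(0.55)(-0.25) − (-0.15)(-0.10)] = 0.1525
  C_33 = (0.55)(0.80) − (-0.05)(-0.10) = 0.4350
det(I−A) = Σ_j (I−A)_1j·C_1j = (0.55)(0.7875) + (-0.05)(0.1250) + (-0.15)(0.0850) = 0.414125
adj(I−A) = Cᵀ =
  [ 0.7875   0.0575   0.1325]
  [ 0.1250   0.5350   0.1525]
  [ 0.0850   0.0325   0.4350]
(I − A)⁻¹ = adj(I−A) / det(I−A) ≈
  [   1.9016     0.1388     0.3200]
  [   0.3018     1.2919     0.3682]
  [   0.2053     0.0785     1.0504]
The output multiplier for sector j is the column-j sum of the Leontief inverse (I − A)⁻¹ = adj(I−A) / det(I−A).
Column 2 of adj(I−A): (0.0575, 0.5350, 0.0325); det(I−A) = 0.414125.
m_2 = (0.0575 + 0.5350 + 0.0325) / 0.414125 = 0.625 / 0.414125 ≈ 1.509.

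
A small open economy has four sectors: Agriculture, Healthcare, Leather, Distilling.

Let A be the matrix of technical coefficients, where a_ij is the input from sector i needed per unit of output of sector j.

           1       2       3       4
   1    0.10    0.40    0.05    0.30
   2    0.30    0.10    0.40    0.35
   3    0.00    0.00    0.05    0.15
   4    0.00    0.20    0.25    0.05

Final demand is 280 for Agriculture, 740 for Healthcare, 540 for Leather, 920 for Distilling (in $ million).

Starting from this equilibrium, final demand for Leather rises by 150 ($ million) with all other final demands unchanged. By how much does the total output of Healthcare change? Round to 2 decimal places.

I − A =
  [   0.90    -0.40    -0.05    -0.30]
  [  -0.30     0.90    -0.40    -0.35]
  [   0.00     0.00     0.95    -0.15]
  [   0.00    -0.20    -0.25     0.95]
Compute the cofactors C_ij = (−1)^(i+j)·(3×3 minor ij) of I−A; the adjugate is their transpose:
adj(I−A) = Cᵀ =
  [ 0.70000   0.40450   0.31775   0.42025]
  [ 0.25950   0.77850   0.45750   0.44100]
  [ 0.00900   0.02700   0.57450   0.10350]
  [ 0.05700   0.17100   0.24750   0.65550]
det(I−A) = Σ_j (I−A)_1j·C_1j = (0.90)(0.70000) + (-0.40)(0.25950) + (-0.05)(0.00900) + (-0.30)(0.05700) = 0.50865
(I − A)⁻¹ = adj(I−A) / det(I−A) ≈
  [   1.3762     0.7952     0.6247     0.8262]
  [   0.5102     1.5305     0.8994     0.8670]
  [   0.0177     0.0531     1.1295     0.2035]
  [   0.1121     0.3362     0.4866     1.2887]
Δx = (I − A)⁻¹ Δd with Δd having +150 in the Leather component and 0 elsewhere.
So Δx_2 = L_23 · (+150), where L_23 = adj(I−A)_23 / det(I−A) = 0.45750 / 0.50865.
Δx_2 = 0.45750 × (+150) / 0.50865 = 68.625 / 0.50865 ≈ 134.92.

Δx_2 = 134.92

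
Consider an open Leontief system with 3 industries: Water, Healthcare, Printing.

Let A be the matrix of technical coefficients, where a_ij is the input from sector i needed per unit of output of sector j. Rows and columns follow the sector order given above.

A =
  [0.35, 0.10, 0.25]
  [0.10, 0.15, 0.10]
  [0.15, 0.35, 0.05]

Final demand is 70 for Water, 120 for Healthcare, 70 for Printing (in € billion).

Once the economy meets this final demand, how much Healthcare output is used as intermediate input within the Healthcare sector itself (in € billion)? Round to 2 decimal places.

I − A =
  [   0.65    -0.10    -0.25]
  [  -0.10     0.85    -0.10]
  [  -0.15    -0.35     0.95]
Cofactors of I−A, C_ij = (−1)^(i+j)·(minor ij) (rows/columns in the sector order above):
  C_11 = (0.85)(0.95) − (-0.10)(-0.35) = 0.7725
  C_12 = −[(-0.10)(0.95) − (-0.10)(-0.15)] = 0.1100
  C_13 = (-0.10)(-0.35) − (0.85)(-0.15) = 0.1625
  C_21 = −[(-0.10)(0.95) − (-0.25)(-0.35)] = 0.1825
  C_22 = (0.65)(0.95) − (-0.25)(-0.15) = 0.5800
  C_23 = −[(0.65)(-0.35) − (-0.10)(-0.15)] = 0.2425
  C_31 = (-0.10)(-0.10) − (-0.25)(0.85) = 0.2225
  C_32 = −[(0.65)(-0.10) − (-0.25)(-0.10)] = 0.0900
  C_33 = (0.65)(0.85) − (-0.10)(-0.10) = 0.5425
det(I−A) = Σ_j (I−A)_1j·C_1j = (0.65)(0.7725) + (-0.10)(0.1100) + (-0.25)(0.1625) = 0.4505
adj(I−A) = Cᵀ =
  [ 0.7725   0.1825   0.2225]
  [ 0.1100   0.5800   0.0900]
  [ 0.1625   0.2425   0.5425]
(I − A)⁻¹ = adj(I−A) / det(I−A) ≈
  [   1.7148     0.4051     0.4939]
  [   0.2442     1.2875     0.1998]
  [   0.3607     0.5383     1.2042]
First solve x = (I − A)⁻¹ d = adj(I−A)·d / det(I−A); in particular x_H = (0.1100·70 + 0.5800·120 + 0.0900·70) / 0.4505 = 83.60 / 0.4505 ≈ 185.5716.
Intermediate flow from H to H: z_HH = a_HH · x_H = 0.15 × 83.60 / 0.4505 = 12.54 / 0.4505 ≈ 27.84.

z_HH = 27.84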